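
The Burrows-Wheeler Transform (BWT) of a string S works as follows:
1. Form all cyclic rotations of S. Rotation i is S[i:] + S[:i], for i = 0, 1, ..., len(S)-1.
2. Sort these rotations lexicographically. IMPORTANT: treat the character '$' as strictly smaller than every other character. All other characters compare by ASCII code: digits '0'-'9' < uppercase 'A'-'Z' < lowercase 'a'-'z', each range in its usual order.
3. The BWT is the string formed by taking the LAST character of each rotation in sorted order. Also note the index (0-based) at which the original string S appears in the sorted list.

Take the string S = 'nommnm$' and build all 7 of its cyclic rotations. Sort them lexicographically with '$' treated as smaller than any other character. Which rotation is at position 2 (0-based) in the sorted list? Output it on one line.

Answer: mmnm$no

Derivation:
All 7 rotations (rotation i = S[i:]+S[:i]):
  rot[0] = nommnm$
  rot[1] = ommnm$n
  rot[2] = mmnm$no
  rot[3] = mnm$nom
  rot[4] = nm$nomm
  rot[5] = m$nommn
  rot[6] = $nommnm
Sorted (with $ < everything):
  sorted[0] = $nommnm
  sorted[1] = m$nommn
  sorted[2] = mmnm$no
  sorted[3] = mnm$nom
  sorted[4] = nm$nomm
  sorted[5] = nommnm$
  sorted[6] = ommnm$n
sorted[2] = mmnm$no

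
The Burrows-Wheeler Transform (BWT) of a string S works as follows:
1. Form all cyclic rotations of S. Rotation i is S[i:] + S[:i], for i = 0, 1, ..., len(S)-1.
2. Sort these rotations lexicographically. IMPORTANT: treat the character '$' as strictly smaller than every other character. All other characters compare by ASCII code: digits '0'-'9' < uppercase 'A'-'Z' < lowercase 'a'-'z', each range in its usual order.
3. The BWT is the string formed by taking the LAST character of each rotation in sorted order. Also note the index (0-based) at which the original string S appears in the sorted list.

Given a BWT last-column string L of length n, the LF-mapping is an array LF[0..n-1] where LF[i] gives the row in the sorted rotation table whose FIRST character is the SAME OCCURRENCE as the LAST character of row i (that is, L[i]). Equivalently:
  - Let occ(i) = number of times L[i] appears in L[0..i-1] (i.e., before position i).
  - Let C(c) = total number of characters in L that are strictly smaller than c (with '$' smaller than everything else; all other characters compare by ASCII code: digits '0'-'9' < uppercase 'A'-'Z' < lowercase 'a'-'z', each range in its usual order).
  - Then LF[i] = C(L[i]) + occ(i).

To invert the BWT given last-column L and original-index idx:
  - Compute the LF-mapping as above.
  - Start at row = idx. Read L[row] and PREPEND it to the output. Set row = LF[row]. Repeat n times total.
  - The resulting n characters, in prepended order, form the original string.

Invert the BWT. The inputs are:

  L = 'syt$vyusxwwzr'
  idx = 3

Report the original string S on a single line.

Answer: swxwyrzyuvts$

Derivation:
LF mapping: 2 10 4 0 6 11 5 3 9 7 8 12 1
Walk LF starting at row 3, prepending L[row]:
  step 1: row=3, L[3]='$', prepend. Next row=LF[3]=0
  step 2: row=0, L[0]='s', prepend. Next row=LF[0]=2
  step 3: row=2, L[2]='t', prepend. Next row=LF[2]=4
  step 4: row=4, L[4]='v', prepend. Next row=LF[4]=6
  step 5: row=6, L[6]='u', prepend. Next row=LF[6]=5
  step 6: row=5, L[5]='y', prepend. Next row=LF[5]=11
  step 7: row=11, L[11]='z', prepend. Next row=LF[11]=12
  step 8: row=12, L[12]='r', prepend. Next row=LF[12]=1
  step 9: row=1, L[1]='y', prepend. Next row=LF[1]=10
  step 10: row=10, L[10]='w', prepend. Next row=LF[10]=8
  step 11: row=8, L[8]='x', prepend. Next row=LF[8]=9
  step 12: row=9, L[9]='w', prepend. Next row=LF[9]=7
  step 13: row=7, L[7]='s', prepend. Next row=LF[7]=3
Reversed output: swxwyrzyuvts$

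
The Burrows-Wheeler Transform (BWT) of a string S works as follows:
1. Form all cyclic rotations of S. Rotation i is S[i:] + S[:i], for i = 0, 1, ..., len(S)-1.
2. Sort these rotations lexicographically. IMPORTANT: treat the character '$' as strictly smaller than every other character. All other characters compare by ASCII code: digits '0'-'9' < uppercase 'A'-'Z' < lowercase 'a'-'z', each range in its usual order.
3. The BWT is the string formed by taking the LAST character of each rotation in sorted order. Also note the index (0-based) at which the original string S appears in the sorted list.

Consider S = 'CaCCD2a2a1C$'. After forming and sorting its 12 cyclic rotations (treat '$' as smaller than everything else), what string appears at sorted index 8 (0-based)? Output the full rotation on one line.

All 12 rotations (rotation i = S[i:]+S[:i]):
  rot[0] = CaCCD2a2a1C$
  rot[1] = aCCD2a2a1C$C
  rot[2] = CCD2a2a1C$Ca
  rot[3] = CD2a2a1C$CaC
  rot[4] = D2a2a1C$CaCC
  rot[5] = 2a2a1C$CaCCD
  rot[6] = a2a1C$CaCCD2
  rot[7] = 2a1C$CaCCD2a
  rot[8] = a1C$CaCCD2a2
  rot[9] = 1C$CaCCD2a2a
  rot[10] = C$CaCCD2a2a1
  rot[11] = $CaCCD2a2a1C
Sorted (with $ < everything):
  sorted[0] = $CaCCD2a2a1C
  sorted[1] = 1C$CaCCD2a2a
  sorted[2] = 2a1C$CaCCD2a
  sorted[3] = 2a2a1C$CaCCD
  sorted[4] = C$CaCCD2a2a1
  sorted[5] = CCD2a2a1C$Ca
  sorted[6] = CD2a2a1C$CaC
  sorted[7] = CaCCD2a2a1C$
  sorted[8] = D2a2a1C$CaCC
  sorted[9] = a1C$CaCCD2a2
  sorted[10] = a2a1C$CaCCD2
  sorted[11] = aCCD2a2a1C$C
sorted[8] = D2a2a1C$CaCC

Answer: D2a2a1C$CaCC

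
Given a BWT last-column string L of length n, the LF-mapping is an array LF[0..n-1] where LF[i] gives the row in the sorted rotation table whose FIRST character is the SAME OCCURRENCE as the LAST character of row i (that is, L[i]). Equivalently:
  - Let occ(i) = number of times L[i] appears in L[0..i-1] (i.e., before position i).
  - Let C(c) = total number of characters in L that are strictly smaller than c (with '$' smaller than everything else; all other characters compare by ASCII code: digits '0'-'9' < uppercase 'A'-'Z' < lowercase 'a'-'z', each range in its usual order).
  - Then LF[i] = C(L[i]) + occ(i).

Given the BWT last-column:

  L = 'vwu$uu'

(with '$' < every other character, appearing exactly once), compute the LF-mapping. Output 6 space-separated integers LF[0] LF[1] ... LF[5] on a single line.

Answer: 4 5 1 0 2 3

Derivation:
Char counts: '$':1, 'u':3, 'v':1, 'w':1
C (first-col start): C('$')=0, C('u')=1, C('v')=4, C('w')=5
L[0]='v': occ=0, LF[0]=C('v')+0=4+0=4
L[1]='w': occ=0, LF[1]=C('w')+0=5+0=5
L[2]='u': occ=0, LF[2]=C('u')+0=1+0=1
L[3]='$': occ=0, LF[3]=C('$')+0=0+0=0
L[4]='u': occ=1, LF[4]=C('u')+1=1+1=2
L[5]='u': occ=2, LF[5]=C('u')+2=1+2=3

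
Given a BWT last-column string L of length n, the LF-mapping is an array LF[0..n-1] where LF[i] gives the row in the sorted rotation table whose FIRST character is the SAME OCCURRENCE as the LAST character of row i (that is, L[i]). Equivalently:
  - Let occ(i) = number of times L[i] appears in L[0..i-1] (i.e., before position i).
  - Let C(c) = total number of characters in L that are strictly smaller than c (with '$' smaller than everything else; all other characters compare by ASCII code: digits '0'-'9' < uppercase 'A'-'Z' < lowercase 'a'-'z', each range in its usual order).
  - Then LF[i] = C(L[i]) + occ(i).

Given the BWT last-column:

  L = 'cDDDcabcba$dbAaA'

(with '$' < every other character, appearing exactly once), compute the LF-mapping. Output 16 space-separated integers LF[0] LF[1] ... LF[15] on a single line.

Answer: 12 3 4 5 13 6 9 14 10 7 0 15 11 1 8 2

Derivation:
Char counts: '$':1, 'A':2, 'D':3, 'a':3, 'b':3, 'c':3, 'd':1
C (first-col start): C('$')=0, C('A')=1, C('D')=3, C('a')=6, C('b')=9, C('c')=12, C('d')=15
L[0]='c': occ=0, LF[0]=C('c')+0=12+0=12
L[1]='D': occ=0, LF[1]=C('D')+0=3+0=3
L[2]='D': occ=1, LF[2]=C('D')+1=3+1=4
L[3]='D': occ=2, LF[3]=C('D')+2=3+2=5
L[4]='c': occ=1, LF[4]=C('c')+1=12+1=13
L[5]='a': occ=0, LF[5]=C('a')+0=6+0=6
L[6]='b': occ=0, LF[6]=C('b')+0=9+0=9
L[7]='c': occ=2, LF[7]=C('c')+2=12+2=14
L[8]='b': occ=1, LF[8]=C('b')+1=9+1=10
L[9]='a': occ=1, LF[9]=C('a')+1=6+1=7
L[10]='$': occ=0, LF[10]=C('$')+0=0+0=0
L[11]='d': occ=0, LF[11]=C('d')+0=15+0=15
L[12]='b': occ=2, LF[12]=C('b')+2=9+2=11
L[13]='A': occ=0, LF[13]=C('A')+0=1+0=1
L[14]='a': occ=2, LF[14]=C('a')+2=6+2=8
L[15]='A': occ=1, LF[15]=C('A')+1=1+1=2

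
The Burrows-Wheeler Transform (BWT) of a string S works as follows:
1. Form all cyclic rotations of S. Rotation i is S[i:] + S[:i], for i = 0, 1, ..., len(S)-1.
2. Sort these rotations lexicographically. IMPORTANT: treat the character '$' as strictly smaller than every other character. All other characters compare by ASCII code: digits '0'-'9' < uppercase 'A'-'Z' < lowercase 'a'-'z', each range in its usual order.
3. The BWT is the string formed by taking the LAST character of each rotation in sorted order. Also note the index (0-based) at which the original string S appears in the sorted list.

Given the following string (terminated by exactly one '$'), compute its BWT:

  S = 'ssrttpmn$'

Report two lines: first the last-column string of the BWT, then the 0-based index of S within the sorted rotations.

All 9 rotations (rotation i = S[i:]+S[:i]):
  rot[0] = ssrttpmn$
  rot[1] = srttpmn$s
  rot[2] = rttpmn$ss
  rot[3] = ttpmn$ssr
  rot[4] = tpmn$ssrt
  rot[5] = pmn$ssrtt
  rot[6] = mn$ssrttp
  rot[7] = n$ssrttpm
  rot[8] = $ssrttpmn
Sorted (with $ < everything):
  sorted[0] = $ssrttpmn  (last char: 'n')
  sorted[1] = mn$ssrttp  (last char: 'p')
  sorted[2] = n$ssrttpm  (last char: 'm')
  sorted[3] = pmn$ssrtt  (last char: 't')
  sorted[4] = rttpmn$ss  (last char: 's')
  sorted[5] = srttpmn$s  (last char: 's')
  sorted[6] = ssrttpmn$  (last char: '$')
  sorted[7] = tpmn$ssrt  (last char: 't')
  sorted[8] = ttpmn$ssr  (last char: 'r')
Last column: npmtss$tr
Original string S is at sorted index 6

Answer: npmtss$tr
6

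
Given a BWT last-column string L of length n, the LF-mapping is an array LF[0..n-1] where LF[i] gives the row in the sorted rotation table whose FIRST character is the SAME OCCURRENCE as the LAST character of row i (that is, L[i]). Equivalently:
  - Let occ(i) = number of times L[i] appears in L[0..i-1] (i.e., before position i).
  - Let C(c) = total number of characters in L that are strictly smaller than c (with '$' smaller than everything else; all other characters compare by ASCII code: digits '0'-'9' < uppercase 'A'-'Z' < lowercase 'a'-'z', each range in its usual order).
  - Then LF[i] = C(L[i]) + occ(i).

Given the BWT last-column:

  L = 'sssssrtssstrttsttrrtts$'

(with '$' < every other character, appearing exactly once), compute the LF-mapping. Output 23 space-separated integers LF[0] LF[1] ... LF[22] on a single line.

Char counts: '$':1, 'r':4, 's':10, 't':8
C (first-col start): C('$')=0, C('r')=1, C('s')=5, C('t')=15
L[0]='s': occ=0, LF[0]=C('s')+0=5+0=5
L[1]='s': occ=1, LF[1]=C('s')+1=5+1=6
L[2]='s': occ=2, LF[2]=C('s')+2=5+2=7
L[3]='s': occ=3, LF[3]=C('s')+3=5+3=8
L[4]='s': occ=4, LF[4]=C('s')+4=5+4=9
L[5]='r': occ=0, LF[5]=C('r')+0=1+0=1
L[6]='t': occ=0, LF[6]=C('t')+0=15+0=15
L[7]='s': occ=5, LF[7]=C('s')+5=5+5=10
L[8]='s': occ=6, LF[8]=C('s')+6=5+6=11
L[9]='s': occ=7, LF[9]=C('s')+7=5+7=12
L[10]='t': occ=1, LF[10]=C('t')+1=15+1=16
L[11]='r': occ=1, LF[11]=C('r')+1=1+1=2
L[12]='t': occ=2, LF[12]=C('t')+2=15+2=17
L[13]='t': occ=3, LF[13]=C('t')+3=15+3=18
L[14]='s': occ=8, LF[14]=C('s')+8=5+8=13
L[15]='t': occ=4, LF[15]=C('t')+4=15+4=19
L[16]='t': occ=5, LF[16]=C('t')+5=15+5=20
L[17]='r': occ=2, LF[17]=C('r')+2=1+2=3
L[18]='r': occ=3, LF[18]=C('r')+3=1+3=4
L[19]='t': occ=6, LF[19]=C('t')+6=15+6=21
L[20]='t': occ=7, LF[20]=C('t')+7=15+7=22
L[21]='s': occ=9, LF[21]=C('s')+9=5+9=14
L[22]='$': occ=0, LF[22]=C('$')+0=0+0=0

Answer: 5 6 7 8 9 1 15 10 11 12 16 2 17 18 13 19 20 3 4 21 22 14 0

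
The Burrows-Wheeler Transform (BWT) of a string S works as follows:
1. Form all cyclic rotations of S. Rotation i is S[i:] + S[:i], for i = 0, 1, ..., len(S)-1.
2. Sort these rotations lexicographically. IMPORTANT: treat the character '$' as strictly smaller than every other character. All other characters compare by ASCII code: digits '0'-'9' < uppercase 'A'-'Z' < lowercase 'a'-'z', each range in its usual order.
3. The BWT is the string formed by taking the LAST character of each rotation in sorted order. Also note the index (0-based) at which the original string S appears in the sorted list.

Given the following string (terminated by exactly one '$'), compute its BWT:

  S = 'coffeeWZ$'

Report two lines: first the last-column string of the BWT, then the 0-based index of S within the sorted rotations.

All 9 rotations (rotation i = S[i:]+S[:i]):
  rot[0] = coffeeWZ$
  rot[1] = offeeWZ$c
  rot[2] = ffeeWZ$co
  rot[3] = feeWZ$cof
  rot[4] = eeWZ$coff
  rot[5] = eWZ$coffe
  rot[6] = WZ$coffee
  rot[7] = Z$coffeeW
  rot[8] = $coffeeWZ
Sorted (with $ < everything):
  sorted[0] = $coffeeWZ  (last char: 'Z')
  sorted[1] = WZ$coffee  (last char: 'e')
  sorted[2] = Z$coffeeW  (last char: 'W')
  sorted[3] = coffeeWZ$  (last char: '$')
  sorted[4] = eWZ$coffe  (last char: 'e')
  sorted[5] = eeWZ$coff  (last char: 'f')
  sorted[6] = feeWZ$cof  (last char: 'f')
  sorted[7] = ffeeWZ$co  (last char: 'o')
  sorted[8] = offeeWZ$c  (last char: 'c')
Last column: ZeW$effoc
Original string S is at sorted index 3

Answer: ZeW$effoc
3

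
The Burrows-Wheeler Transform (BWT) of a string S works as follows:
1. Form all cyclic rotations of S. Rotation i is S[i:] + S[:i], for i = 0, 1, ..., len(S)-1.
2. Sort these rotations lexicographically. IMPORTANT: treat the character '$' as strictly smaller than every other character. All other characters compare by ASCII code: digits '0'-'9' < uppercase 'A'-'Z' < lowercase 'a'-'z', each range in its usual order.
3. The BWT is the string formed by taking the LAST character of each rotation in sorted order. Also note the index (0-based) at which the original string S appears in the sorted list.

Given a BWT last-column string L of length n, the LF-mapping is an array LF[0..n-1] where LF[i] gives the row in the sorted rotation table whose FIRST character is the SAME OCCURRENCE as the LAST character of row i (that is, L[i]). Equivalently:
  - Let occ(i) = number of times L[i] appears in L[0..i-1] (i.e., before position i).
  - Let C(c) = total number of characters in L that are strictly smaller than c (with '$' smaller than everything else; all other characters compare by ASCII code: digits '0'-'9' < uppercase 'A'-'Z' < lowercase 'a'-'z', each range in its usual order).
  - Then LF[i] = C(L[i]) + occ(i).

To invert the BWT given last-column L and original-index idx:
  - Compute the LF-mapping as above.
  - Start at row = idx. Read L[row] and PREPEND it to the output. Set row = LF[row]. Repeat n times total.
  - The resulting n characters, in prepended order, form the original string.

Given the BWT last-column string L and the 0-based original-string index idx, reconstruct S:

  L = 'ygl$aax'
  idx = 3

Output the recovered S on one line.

Answer: galaxy$

Derivation:
LF mapping: 6 3 4 0 1 2 5
Walk LF starting at row 3, prepending L[row]:
  step 1: row=3, L[3]='$', prepend. Next row=LF[3]=0
  step 2: row=0, L[0]='y', prepend. Next row=LF[0]=6
  step 3: row=6, L[6]='x', prepend. Next row=LF[6]=5
  step 4: row=5, L[5]='a', prepend. Next row=LF[5]=2
  step 5: row=2, L[2]='l', prepend. Next row=LF[2]=4
  step 6: row=4, L[4]='a', prepend. Next row=LF[4]=1
  step 7: row=1, L[1]='g', prepend. Next row=LF[1]=3
Reversed output: galaxy$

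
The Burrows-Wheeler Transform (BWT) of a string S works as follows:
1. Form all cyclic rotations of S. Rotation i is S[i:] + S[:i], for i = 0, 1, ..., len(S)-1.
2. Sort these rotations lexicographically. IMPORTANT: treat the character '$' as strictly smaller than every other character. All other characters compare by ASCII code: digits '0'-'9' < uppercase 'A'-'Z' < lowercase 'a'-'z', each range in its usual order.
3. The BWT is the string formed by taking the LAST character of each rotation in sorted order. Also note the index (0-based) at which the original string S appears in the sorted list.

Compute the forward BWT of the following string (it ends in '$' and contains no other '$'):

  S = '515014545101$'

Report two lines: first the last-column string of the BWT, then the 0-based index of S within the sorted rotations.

Answer: 11505055114$4
11

Derivation:
All 13 rotations (rotation i = S[i:]+S[:i]):
  rot[0] = 515014545101$
  rot[1] = 15014545101$5
  rot[2] = 5014545101$51
  rot[3] = 014545101$515
  rot[4] = 14545101$5150
  rot[5] = 4545101$51501
  rot[6] = 545101$515014
  rot[7] = 45101$5150145
  rot[8] = 5101$51501454
  rot[9] = 101$515014545
  rot[10] = 01$5150145451
  rot[11] = 1$51501454510
  rot[12] = $515014545101
Sorted (with $ < everything):
  sorted[0] = $515014545101  (last char: '1')
  sorted[1] = 01$5150145451  (last char: '1')
  sorted[2] = 014545101$515  (last char: '5')
  sorted[3] = 1$51501454510  (last char: '0')
  sorted[4] = 101$515014545  (last char: '5')
  sorted[5] = 14545101$5150  (last char: '0')
  sorted[6] = 15014545101$5  (last char: '5')
  sorted[7] = 45101$5150145  (last char: '5')
  sorted[8] = 4545101$51501  (last char: '1')
  sorted[9] = 5014545101$51  (last char: '1')
  sorted[10] = 5101$51501454  (last char: '4')
  sorted[11] = 515014545101$  (last char: '$')
  sorted[12] = 545101$515014  (last char: '4')
Last column: 11505055114$4
Original string S is at sorted index 11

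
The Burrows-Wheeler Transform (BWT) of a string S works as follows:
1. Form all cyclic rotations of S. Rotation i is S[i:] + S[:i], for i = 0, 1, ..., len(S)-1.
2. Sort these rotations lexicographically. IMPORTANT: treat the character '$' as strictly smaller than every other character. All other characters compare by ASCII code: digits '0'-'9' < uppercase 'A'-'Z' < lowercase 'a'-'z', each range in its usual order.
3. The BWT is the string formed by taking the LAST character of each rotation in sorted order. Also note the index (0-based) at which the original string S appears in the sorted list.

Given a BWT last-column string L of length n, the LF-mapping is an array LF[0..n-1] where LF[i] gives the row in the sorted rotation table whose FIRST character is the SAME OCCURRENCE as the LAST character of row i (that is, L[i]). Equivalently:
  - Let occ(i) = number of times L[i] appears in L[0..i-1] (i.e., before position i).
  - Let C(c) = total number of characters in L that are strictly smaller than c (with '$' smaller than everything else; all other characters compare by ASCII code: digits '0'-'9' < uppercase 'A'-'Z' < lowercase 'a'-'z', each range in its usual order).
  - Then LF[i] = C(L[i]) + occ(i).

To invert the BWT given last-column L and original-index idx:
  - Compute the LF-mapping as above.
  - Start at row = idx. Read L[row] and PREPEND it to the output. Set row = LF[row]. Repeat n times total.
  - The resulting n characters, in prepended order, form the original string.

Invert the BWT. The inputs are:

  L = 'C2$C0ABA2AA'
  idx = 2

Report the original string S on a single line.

Answer: 20AAAC2BAC$

Derivation:
LF mapping: 9 2 0 10 1 4 8 5 3 6 7
Walk LF starting at row 2, prepending L[row]:
  step 1: row=2, L[2]='$', prepend. Next row=LF[2]=0
  step 2: row=0, L[0]='C', prepend. Next row=LF[0]=9
  step 3: row=9, L[9]='A', prepend. Next row=LF[9]=6
  step 4: row=6, L[6]='B', prepend. Next row=LF[6]=8
  step 5: row=8, L[8]='2', prepend. Next row=LF[8]=3
  step 6: row=3, L[3]='C', prepend. Next row=LF[3]=10
  step 7: row=10, L[10]='A', prepend. Next row=LF[10]=7
  step 8: row=7, L[7]='A', prepend. Next row=LF[7]=5
  step 9: row=5, L[5]='A', prepend. Next row=LF[5]=4
  step 10: row=4, L[4]='0', prepend. Next row=LF[4]=1
  step 11: row=1, L[1]='2', prepend. Next row=LF[1]=2
Reversed output: 20AAAC2BAC$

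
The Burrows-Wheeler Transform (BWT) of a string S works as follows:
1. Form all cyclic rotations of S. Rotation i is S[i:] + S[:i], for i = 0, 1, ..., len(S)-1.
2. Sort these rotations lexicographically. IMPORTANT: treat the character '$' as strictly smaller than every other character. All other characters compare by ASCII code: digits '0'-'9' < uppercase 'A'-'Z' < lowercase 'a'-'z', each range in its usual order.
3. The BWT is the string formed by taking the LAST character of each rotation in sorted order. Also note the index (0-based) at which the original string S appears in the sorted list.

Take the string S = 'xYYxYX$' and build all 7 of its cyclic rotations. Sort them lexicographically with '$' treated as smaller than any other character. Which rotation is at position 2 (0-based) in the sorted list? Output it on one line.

Answer: YX$xYYx

Derivation:
All 7 rotations (rotation i = S[i:]+S[:i]):
  rot[0] = xYYxYX$
  rot[1] = YYxYX$x
  rot[2] = YxYX$xY
  rot[3] = xYX$xYY
  rot[4] = YX$xYYx
  rot[5] = X$xYYxY
  rot[6] = $xYYxYX
Sorted (with $ < everything):
  sorted[0] = $xYYxYX
  sorted[1] = X$xYYxY
  sorted[2] = YX$xYYx
  sorted[3] = YYxYX$x
  sorted[4] = YxYX$xY
  sorted[5] = xYX$xYY
  sorted[6] = xYYxYX$
sorted[2] = YX$xYYx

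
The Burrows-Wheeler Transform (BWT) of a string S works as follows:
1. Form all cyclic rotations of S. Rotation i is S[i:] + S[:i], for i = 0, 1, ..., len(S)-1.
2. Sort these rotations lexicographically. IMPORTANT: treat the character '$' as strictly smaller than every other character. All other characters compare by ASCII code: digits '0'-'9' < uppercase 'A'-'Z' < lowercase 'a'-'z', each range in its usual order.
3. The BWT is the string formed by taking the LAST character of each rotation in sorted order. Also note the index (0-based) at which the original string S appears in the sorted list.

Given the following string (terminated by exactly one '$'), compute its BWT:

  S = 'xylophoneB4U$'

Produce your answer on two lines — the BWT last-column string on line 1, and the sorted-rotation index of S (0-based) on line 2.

Answer: UBe4npyohlo$x
11

Derivation:
All 13 rotations (rotation i = S[i:]+S[:i]):
  rot[0] = xylophoneB4U$
  rot[1] = ylophoneB4U$x
  rot[2] = lophoneB4U$xy
  rot[3] = ophoneB4U$xyl
  rot[4] = phoneB4U$xylo
  rot[5] = honeB4U$xylop
  rot[6] = oneB4U$xyloph
  rot[7] = neB4U$xylopho
  rot[8] = eB4U$xylophon
  rot[9] = B4U$xylophone
  rot[10] = 4U$xylophoneB
  rot[11] = U$xylophoneB4
  rot[12] = $xylophoneB4U
Sorted (with $ < everything):
  sorted[0] = $xylophoneB4U  (last char: 'U')
  sorted[1] = 4U$xylophoneB  (last char: 'B')
  sorted[2] = B4U$xylophone  (last char: 'e')
  sorted[3] = U$xylophoneB4  (last char: '4')
  sorted[4] = eB4U$xylophon  (last char: 'n')
  sorted[5] = honeB4U$xylop  (last char: 'p')
  sorted[6] = lophoneB4U$xy  (last char: 'y')
  sorted[7] = neB4U$xylopho  (last char: 'o')
  sorted[8] = oneB4U$xyloph  (last char: 'h')
  sorted[9] = ophoneB4U$xyl  (last char: 'l')
  sorted[10] = phoneB4U$xylo  (last char: 'o')
  sorted[11] = xylophoneB4U$  (last char: '$')
  sorted[12] = ylophoneB4U$x  (last char: 'x')
Last column: UBe4npyohlo$x
Original string S is at sorted index 11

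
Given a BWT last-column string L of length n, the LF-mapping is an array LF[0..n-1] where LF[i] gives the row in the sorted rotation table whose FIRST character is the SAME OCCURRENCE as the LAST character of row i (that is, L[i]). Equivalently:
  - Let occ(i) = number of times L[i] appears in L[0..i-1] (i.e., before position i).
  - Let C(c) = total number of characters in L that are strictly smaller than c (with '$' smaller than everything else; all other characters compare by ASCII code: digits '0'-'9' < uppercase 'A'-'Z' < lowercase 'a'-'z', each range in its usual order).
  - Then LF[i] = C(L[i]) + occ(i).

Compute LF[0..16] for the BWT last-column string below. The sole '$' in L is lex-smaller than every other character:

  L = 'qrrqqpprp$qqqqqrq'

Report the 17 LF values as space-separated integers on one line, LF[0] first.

Char counts: '$':1, 'p':3, 'q':9, 'r':4
C (first-col start): C('$')=0, C('p')=1, C('q')=4, C('r')=13
L[0]='q': occ=0, LF[0]=C('q')+0=4+0=4
L[1]='r': occ=0, LF[1]=C('r')+0=13+0=13
L[2]='r': occ=1, LF[2]=C('r')+1=13+1=14
L[3]='q': occ=1, LF[3]=C('q')+1=4+1=5
L[4]='q': occ=2, LF[4]=C('q')+2=4+2=6
L[5]='p': occ=0, LF[5]=C('p')+0=1+0=1
L[6]='p': occ=1, LF[6]=C('p')+1=1+1=2
L[7]='r': occ=2, LF[7]=C('r')+2=13+2=15
L[8]='p': occ=2, LF[8]=C('p')+2=1+2=3
L[9]='$': occ=0, LF[9]=C('$')+0=0+0=0
L[10]='q': occ=3, LF[10]=C('q')+3=4+3=7
L[11]='q': occ=4, LF[11]=C('q')+4=4+4=8
L[12]='q': occ=5, LF[12]=C('q')+5=4+5=9
L[13]='q': occ=6, LF[13]=C('q')+6=4+6=10
L[14]='q': occ=7, LF[14]=C('q')+7=4+7=11
L[15]='r': occ=3, LF[15]=C('r')+3=13+3=16
L[16]='q': occ=8, LF[16]=C('q')+8=4+8=12

Answer: 4 13 14 5 6 1 2 15 3 0 7 8 9 10 11 16 12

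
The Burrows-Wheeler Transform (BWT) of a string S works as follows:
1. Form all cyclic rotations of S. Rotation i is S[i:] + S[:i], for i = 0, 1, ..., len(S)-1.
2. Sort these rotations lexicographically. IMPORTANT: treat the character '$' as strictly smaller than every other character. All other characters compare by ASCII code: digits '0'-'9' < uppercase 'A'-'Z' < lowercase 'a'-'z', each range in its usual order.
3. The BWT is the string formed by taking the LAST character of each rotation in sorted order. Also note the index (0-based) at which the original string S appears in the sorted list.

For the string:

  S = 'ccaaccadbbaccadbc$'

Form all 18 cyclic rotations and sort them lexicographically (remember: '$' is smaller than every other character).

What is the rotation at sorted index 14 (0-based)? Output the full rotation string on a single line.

Answer: ccadbbaccadbc$ccaa

Derivation:
All 18 rotations (rotation i = S[i:]+S[:i]):
  rot[0] = ccaaccadbbaccadbc$
  rot[1] = caaccadbbaccadbc$c
  rot[2] = aaccadbbaccadbc$cc
  rot[3] = accadbbaccadbc$cca
  rot[4] = ccadbbaccadbc$ccaa
  rot[5] = cadbbaccadbc$ccaac
  rot[6] = adbbaccadbc$ccaacc
  rot[7] = dbbaccadbc$ccaacca
  rot[8] = bbaccadbc$ccaaccad
  rot[9] = baccadbc$ccaaccadb
  rot[10] = accadbc$ccaaccadbb
  rot[11] = ccadbc$ccaaccadbba
  rot[12] = cadbc$ccaaccadbbac
  rot[13] = adbc$ccaaccadbbacc
  rot[14] = dbc$ccaaccadbbacca
  rot[15] = bc$ccaaccadbbaccad
  rot[16] = c$ccaaccadbbaccadb
  rot[17] = $ccaaccadbbaccadbc
Sorted (with $ < everything):
  sorted[0] = $ccaaccadbbaccadbc
  sorted[1] = aaccadbbaccadbc$cc
  sorted[2] = accadbbaccadbc$cca
  sorted[3] = accadbc$ccaaccadbb
  sorted[4] = adbbaccadbc$ccaacc
  sorted[5] = adbc$ccaaccadbbacc
  sorted[6] = baccadbc$ccaaccadb
  sorted[7] = bbaccadbc$ccaaccad
  sorted[8] = bc$ccaaccadbbaccad
  sorted[9] = c$ccaaccadbbaccadb
  sorted[10] = caaccadbbaccadbc$c
  sorted[11] = cadbbaccadbc$ccaac
  sorted[12] = cadbc$ccaaccadbbac
  sorted[13] = ccaaccadbbaccadbc$
  sorted[14] = ccadbbaccadbc$ccaa
  sorted[15] = ccadbc$ccaaccadbba
  sorted[16] = dbbaccadbc$ccaacca
  sorted[17] = dbc$ccaaccadbbacca
sorted[14] = ccadbbaccadbc$ccaa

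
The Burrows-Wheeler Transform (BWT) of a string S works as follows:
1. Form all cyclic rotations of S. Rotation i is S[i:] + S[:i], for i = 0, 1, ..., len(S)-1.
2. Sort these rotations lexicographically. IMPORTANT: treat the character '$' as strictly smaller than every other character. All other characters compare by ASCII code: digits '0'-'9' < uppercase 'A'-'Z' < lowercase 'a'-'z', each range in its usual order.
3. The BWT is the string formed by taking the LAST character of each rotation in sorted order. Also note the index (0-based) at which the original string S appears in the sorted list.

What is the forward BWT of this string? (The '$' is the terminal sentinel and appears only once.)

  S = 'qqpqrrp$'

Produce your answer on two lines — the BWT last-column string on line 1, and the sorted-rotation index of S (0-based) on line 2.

All 8 rotations (rotation i = S[i:]+S[:i]):
  rot[0] = qqpqrrp$
  rot[1] = qpqrrp$q
  rot[2] = pqrrp$qq
  rot[3] = qrrp$qqp
  rot[4] = rrp$qqpq
  rot[5] = rp$qqpqr
  rot[6] = p$qqpqrr
  rot[7] = $qqpqrrp
Sorted (with $ < everything):
  sorted[0] = $qqpqrrp  (last char: 'p')
  sorted[1] = p$qqpqrr  (last char: 'r')
  sorted[2] = pqrrp$qq  (last char: 'q')
  sorted[3] = qpqrrp$q  (last char: 'q')
  sorted[4] = qqpqrrp$  (last char: '$')
  sorted[5] = qrrp$qqp  (last char: 'p')
  sorted[6] = rp$qqpqr  (last char: 'r')
  sorted[7] = rrp$qqpq  (last char: 'q')
Last column: prqq$prq
Original string S is at sorted index 4

Answer: prqq$prq
4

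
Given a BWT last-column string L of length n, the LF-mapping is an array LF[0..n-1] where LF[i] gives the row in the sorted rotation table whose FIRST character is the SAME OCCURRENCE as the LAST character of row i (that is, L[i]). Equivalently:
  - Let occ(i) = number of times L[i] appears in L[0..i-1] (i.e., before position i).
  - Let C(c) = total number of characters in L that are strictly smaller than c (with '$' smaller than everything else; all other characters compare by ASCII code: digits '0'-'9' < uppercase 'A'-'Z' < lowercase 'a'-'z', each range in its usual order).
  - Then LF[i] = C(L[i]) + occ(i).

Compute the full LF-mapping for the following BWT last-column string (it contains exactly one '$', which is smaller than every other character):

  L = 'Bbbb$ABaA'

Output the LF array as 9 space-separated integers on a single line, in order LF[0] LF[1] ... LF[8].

Char counts: '$':1, 'A':2, 'B':2, 'a':1, 'b':3
C (first-col start): C('$')=0, C('A')=1, C('B')=3, C('a')=5, C('b')=6
L[0]='B': occ=0, LF[0]=C('B')+0=3+0=3
L[1]='b': occ=0, LF[1]=C('b')+0=6+0=6
L[2]='b': occ=1, LF[2]=C('b')+1=6+1=7
L[3]='b': occ=2, LF[3]=C('b')+2=6+2=8
L[4]='$': occ=0, LF[4]=C('$')+0=0+0=0
L[5]='A': occ=0, LF[5]=C('A')+0=1+0=1
L[6]='B': occ=1, LF[6]=C('B')+1=3+1=4
L[7]='a': occ=0, LF[7]=C('a')+0=5+0=5
L[8]='A': occ=1, LF[8]=C('A')+1=1+1=2

Answer: 3 6 7 8 0 1 4 5 2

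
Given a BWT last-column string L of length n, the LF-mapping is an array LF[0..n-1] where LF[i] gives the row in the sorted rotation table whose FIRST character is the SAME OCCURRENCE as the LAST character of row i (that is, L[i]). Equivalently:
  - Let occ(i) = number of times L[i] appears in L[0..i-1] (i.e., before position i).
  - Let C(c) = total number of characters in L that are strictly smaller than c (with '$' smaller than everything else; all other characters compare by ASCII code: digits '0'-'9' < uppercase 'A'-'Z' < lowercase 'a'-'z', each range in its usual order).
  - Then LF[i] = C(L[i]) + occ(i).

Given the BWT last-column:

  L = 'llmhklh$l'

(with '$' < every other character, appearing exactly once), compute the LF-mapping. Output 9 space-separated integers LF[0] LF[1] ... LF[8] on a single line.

Char counts: '$':1, 'h':2, 'k':1, 'l':4, 'm':1
C (first-col start): C('$')=0, C('h')=1, C('k')=3, C('l')=4, C('m')=8
L[0]='l': occ=0, LF[0]=C('l')+0=4+0=4
L[1]='l': occ=1, LF[1]=C('l')+1=4+1=5
L[2]='m': occ=0, LF[2]=C('m')+0=8+0=8
L[3]='h': occ=0, LF[3]=C('h')+0=1+0=1
L[4]='k': occ=0, LF[4]=C('k')+0=3+0=3
L[5]='l': occ=2, LF[5]=C('l')+2=4+2=6
L[6]='h': occ=1, LF[6]=C('h')+1=1+1=2
L[7]='$': occ=0, LF[7]=C('$')+0=0+0=0
L[8]='l': occ=3, LF[8]=C('l')+3=4+3=7

Answer: 4 5 8 1 3 6 2 0 7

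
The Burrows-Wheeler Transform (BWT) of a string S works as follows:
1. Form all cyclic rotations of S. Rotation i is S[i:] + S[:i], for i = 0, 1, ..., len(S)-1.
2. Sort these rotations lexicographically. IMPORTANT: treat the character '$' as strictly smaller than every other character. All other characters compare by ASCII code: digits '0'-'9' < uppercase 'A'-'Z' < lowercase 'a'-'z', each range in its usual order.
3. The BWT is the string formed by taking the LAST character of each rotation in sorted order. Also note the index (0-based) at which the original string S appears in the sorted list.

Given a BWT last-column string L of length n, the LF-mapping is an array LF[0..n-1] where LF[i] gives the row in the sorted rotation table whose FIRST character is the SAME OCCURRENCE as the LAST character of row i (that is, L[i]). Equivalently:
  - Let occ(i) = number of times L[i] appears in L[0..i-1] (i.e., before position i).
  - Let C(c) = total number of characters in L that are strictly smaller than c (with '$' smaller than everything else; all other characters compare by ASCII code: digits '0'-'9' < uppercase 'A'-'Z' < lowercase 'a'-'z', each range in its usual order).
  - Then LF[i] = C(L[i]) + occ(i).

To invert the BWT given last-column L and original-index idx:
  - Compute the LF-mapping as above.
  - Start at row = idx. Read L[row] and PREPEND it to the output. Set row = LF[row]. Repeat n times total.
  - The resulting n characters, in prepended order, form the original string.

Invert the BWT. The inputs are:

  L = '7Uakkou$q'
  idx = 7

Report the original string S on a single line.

LF mapping: 1 2 3 4 5 6 8 0 7
Walk LF starting at row 7, prepending L[row]:
  step 1: row=7, L[7]='$', prepend. Next row=LF[7]=0
  step 2: row=0, L[0]='7', prepend. Next row=LF[0]=1
  step 3: row=1, L[1]='U', prepend. Next row=LF[1]=2
  step 4: row=2, L[2]='a', prepend. Next row=LF[2]=3
  step 5: row=3, L[3]='k', prepend. Next row=LF[3]=4
  step 6: row=4, L[4]='k', prepend. Next row=LF[4]=5
  step 7: row=5, L[5]='o', prepend. Next row=LF[5]=6
  step 8: row=6, L[6]='u', prepend. Next row=LF[6]=8
  step 9: row=8, L[8]='q', prepend. Next row=LF[8]=7
Reversed output: quokkaU7$

Answer: quokkaU7$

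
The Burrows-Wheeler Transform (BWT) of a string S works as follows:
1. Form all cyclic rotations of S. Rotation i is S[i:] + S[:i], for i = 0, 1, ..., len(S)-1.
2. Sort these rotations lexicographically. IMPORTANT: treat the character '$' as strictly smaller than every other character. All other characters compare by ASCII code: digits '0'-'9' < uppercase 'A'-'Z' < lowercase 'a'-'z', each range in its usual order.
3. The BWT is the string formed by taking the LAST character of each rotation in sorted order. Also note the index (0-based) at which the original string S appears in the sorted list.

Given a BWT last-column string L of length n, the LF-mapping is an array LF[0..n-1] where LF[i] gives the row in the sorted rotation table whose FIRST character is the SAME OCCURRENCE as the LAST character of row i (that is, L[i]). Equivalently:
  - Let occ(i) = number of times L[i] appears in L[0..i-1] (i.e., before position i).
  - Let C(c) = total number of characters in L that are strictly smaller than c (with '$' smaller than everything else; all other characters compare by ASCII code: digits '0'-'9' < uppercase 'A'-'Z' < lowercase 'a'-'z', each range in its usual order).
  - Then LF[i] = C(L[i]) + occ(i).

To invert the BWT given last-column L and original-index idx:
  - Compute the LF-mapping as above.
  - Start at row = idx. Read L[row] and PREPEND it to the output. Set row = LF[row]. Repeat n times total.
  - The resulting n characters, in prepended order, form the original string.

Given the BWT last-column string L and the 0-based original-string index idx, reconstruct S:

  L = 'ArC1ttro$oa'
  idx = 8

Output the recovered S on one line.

Answer: rotator1CA$

Derivation:
LF mapping: 2 7 3 1 9 10 8 5 0 6 4
Walk LF starting at row 8, prepending L[row]:
  step 1: row=8, L[8]='$', prepend. Next row=LF[8]=0
  step 2: row=0, L[0]='A', prepend. Next row=LF[0]=2
  step 3: row=2, L[2]='C', prepend. Next row=LF[2]=3
  step 4: row=3, L[3]='1', prepend. Next row=LF[3]=1
  step 5: row=1, L[1]='r', prepend. Next row=LF[1]=7
  step 6: row=7, L[7]='o', prepend. Next row=LF[7]=5
  step 7: row=5, L[5]='t', prepend. Next row=LF[5]=10
  step 8: row=10, L[10]='a', prepend. Next row=LF[10]=4
  step 9: row=4, L[4]='t', prepend. Next row=LF[4]=9
  step 10: row=9, L[9]='o', prepend. Next row=LF[9]=6
  step 11: row=6, L[6]='r', prepend. Next row=LF[6]=8
Reversed output: rotator1CA$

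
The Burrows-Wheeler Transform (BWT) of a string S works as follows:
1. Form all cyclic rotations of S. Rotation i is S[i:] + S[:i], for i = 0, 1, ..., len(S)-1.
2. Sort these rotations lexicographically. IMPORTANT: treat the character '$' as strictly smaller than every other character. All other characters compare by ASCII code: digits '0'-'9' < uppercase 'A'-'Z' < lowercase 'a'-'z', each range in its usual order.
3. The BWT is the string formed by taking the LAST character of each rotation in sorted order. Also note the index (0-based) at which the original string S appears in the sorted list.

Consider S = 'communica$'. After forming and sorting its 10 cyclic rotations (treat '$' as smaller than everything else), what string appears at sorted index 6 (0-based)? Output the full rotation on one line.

Answer: munica$com

Derivation:
All 10 rotations (rotation i = S[i:]+S[:i]):
  rot[0] = communica$
  rot[1] = ommunica$c
  rot[2] = mmunica$co
  rot[3] = munica$com
  rot[4] = unica$comm
  rot[5] = nica$commu
  rot[6] = ica$commun
  rot[7] = ca$communi
  rot[8] = a$communic
  rot[9] = $communica
Sorted (with $ < everything):
  sorted[0] = $communica
  sorted[1] = a$communic
  sorted[2] = ca$communi
  sorted[3] = communica$
  sorted[4] = ica$commun
  sorted[5] = mmunica$co
  sorted[6] = munica$com
  sorted[7] = nica$commu
  sorted[8] = ommunica$c
  sorted[9] = unica$comm
sorted[6] = munica$com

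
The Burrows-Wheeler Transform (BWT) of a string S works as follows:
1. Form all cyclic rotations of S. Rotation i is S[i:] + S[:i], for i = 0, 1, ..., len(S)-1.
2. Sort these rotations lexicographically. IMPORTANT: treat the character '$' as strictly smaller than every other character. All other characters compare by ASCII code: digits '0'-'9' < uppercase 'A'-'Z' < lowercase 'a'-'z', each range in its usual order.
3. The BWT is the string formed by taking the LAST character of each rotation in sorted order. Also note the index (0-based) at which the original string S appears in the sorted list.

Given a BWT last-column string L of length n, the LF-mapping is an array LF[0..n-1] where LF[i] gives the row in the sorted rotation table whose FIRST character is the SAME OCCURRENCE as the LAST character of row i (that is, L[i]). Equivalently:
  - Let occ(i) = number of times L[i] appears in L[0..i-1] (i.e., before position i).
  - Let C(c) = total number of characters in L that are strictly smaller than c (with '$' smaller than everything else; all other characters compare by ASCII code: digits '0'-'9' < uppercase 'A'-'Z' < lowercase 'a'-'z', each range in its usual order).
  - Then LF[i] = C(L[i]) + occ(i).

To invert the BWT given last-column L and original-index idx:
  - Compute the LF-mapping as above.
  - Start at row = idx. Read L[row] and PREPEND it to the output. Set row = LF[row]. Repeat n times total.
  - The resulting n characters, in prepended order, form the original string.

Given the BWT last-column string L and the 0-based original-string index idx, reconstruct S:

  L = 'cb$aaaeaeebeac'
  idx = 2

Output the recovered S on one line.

Answer: aabebaaaeceec$

Derivation:
LF mapping: 8 6 0 1 2 3 10 4 11 12 7 13 5 9
Walk LF starting at row 2, prepending L[row]:
  step 1: row=2, L[2]='$', prepend. Next row=LF[2]=0
  step 2: row=0, L[0]='c', prepend. Next row=LF[0]=8
  step 3: row=8, L[8]='e', prepend. Next row=LF[8]=11
  step 4: row=11, L[11]='e', prepend. Next row=LF[11]=13
  step 5: row=13, L[13]='c', prepend. Next row=LF[13]=9
  step 6: row=9, L[9]='e', prepend. Next row=LF[9]=12
  step 7: row=12, L[12]='a', prepend. Next row=LF[12]=5
  step 8: row=5, L[5]='a', prepend. Next row=LF[5]=3
  step 9: row=3, L[3]='a', prepend. Next row=LF[3]=1
  step 10: row=1, L[1]='b', prepend. Next row=LF[1]=6
  step 11: row=6, L[6]='e', prepend. Next row=LF[6]=10
  step 12: row=10, L[10]='b', prepend. Next row=LF[10]=7
  step 13: row=7, L[7]='a', prepend. Next row=LF[7]=4
  step 14: row=4, L[4]='a', prepend. Next row=LF[4]=2
Reversed output: aabebaaaeceec$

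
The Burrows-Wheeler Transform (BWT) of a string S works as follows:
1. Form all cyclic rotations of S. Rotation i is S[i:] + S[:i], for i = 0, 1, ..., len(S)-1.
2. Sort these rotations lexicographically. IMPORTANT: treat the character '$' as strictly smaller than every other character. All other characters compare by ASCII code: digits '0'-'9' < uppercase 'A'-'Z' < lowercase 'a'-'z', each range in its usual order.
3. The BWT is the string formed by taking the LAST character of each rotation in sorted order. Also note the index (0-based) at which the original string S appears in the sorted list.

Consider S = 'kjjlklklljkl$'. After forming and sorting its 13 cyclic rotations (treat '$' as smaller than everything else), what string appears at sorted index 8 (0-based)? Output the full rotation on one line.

All 13 rotations (rotation i = S[i:]+S[:i]):
  rot[0] = kjjlklklljkl$
  rot[1] = jjlklklljkl$k
  rot[2] = jlklklljkl$kj
  rot[3] = lklklljkl$kjj
  rot[4] = klklljkl$kjjl
  rot[5] = lklljkl$kjjlk
  rot[6] = klljkl$kjjlkl
  rot[7] = lljkl$kjjlklk
  rot[8] = ljkl$kjjlklkl
  rot[9] = jkl$kjjlklkll
  rot[10] = kl$kjjlklkllj
  rot[11] = l$kjjlklklljk
  rot[12] = $kjjlklklljkl
Sorted (with $ < everything):
  sorted[0] = $kjjlklklljkl
  sorted[1] = jjlklklljkl$k
  sorted[2] = jkl$kjjlklkll
  sorted[3] = jlklklljkl$kj
  sorted[4] = kjjlklklljkl$
  sorted[5] = kl$kjjlklkllj
  sorted[6] = klklljkl$kjjl
  sorted[7] = klljkl$kjjlkl
  sorted[8] = l$kjjlklklljk
  sorted[9] = ljkl$kjjlklkl
  sorted[10] = lklklljkl$kjj
  sorted[11] = lklljkl$kjjlk
  sorted[12] = lljkl$kjjlklk
sorted[8] = l$kjjlklklljk

Answer: l$kjjlklklljk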